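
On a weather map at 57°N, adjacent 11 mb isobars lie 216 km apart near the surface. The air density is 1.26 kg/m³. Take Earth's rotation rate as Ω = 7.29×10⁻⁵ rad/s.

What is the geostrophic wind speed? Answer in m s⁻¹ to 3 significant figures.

33.1 m s⁻¹

Coriolis parameter at 57°N:
f = 2Ω sin φ = 2 × 7.29×10⁻⁵ × sin 57° = 1.22×10⁻⁴ s⁻¹
Pressure gradient: |∂P/∂n| = 1100 Pa / 216000 m = 5.09×10⁻³ Pa/m
Geostrophic balance (pressure-gradient force = Coriolis force):
V_g = (1/(fρ)) |∂P/∂n| = 5.09×10⁻³ / (1.22×10⁻⁴ × 1.26) = 33.1 m/s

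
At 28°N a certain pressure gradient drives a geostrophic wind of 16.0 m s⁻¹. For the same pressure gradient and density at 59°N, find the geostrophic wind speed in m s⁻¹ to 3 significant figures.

With the same pressure gradient and density, V_g ∝ 1/f ∝ 1/sin φ.
V₂ = V₁ · sin φ₁ / sin φ₂ = 16.0 × sin 28° / sin 59°
V₂ = 16.0 × 0.4695/0.8572 = 8.76 m s⁻¹

8.76 m s⁻¹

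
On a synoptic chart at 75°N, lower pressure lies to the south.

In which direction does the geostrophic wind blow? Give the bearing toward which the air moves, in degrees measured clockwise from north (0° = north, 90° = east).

The pressure-gradient force points toward the south (bearing 180°).
Geostrophic balance: in the Northern Hemisphere the Coriolis force deflects motion to the right, so the geostrophic wind blows 90° to the right of the pressure-gradient force (low pressure on the left).
Rotating 180° by 90° clockwise gives 270° — the wind blows toward the west.

270°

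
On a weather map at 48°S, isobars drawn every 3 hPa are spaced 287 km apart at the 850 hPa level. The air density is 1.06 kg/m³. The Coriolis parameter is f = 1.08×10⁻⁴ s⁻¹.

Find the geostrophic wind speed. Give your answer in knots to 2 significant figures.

Pressure gradient: |∂P/∂n| = 300 Pa / 287000 m = 1.05×10⁻³ Pa/m
Geostrophic balance (pressure-gradient force = Coriolis force):
V_g = (1/(fρ)) |∂P/∂n| = 1.05×10⁻³ / (1.08×10⁻⁴ × 1.06) = 9.13 m/s
Converting: 9.13 m/s × 1.944 = 18 knots

18 knots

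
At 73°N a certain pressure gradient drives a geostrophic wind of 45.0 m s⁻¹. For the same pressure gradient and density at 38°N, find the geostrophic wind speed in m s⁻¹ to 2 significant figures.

70 m s⁻¹

With the same pressure gradient and density, V_g ∝ 1/f ∝ 1/sin φ.
V₂ = V₁ · sin φ₁ / sin φ₂ = 45.0 × sin 73° / sin 38°
V₂ = 45.0 × 0.9563/0.6157 = 70 m s⁻¹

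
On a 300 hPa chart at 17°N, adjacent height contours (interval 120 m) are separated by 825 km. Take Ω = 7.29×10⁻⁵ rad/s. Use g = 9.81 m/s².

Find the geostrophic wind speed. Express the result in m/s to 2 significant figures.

Coriolis parameter at 17°N:
f = 2Ω sin φ = 2 × 7.29×10⁻⁵ × sin 17° = 4.26×10⁻⁵ s⁻¹
Height gradient: |∂Z/∂n| = 120 m / 825000 m = 1.45×10⁻⁴
On a pressure surface, geostrophic balance gives V_g = (g/f)|∂Z/∂n|:
V_g = 9.81 × 1.45×10⁻⁴ / 4.26×10⁻⁵ = 33.5 m/s

33 m/s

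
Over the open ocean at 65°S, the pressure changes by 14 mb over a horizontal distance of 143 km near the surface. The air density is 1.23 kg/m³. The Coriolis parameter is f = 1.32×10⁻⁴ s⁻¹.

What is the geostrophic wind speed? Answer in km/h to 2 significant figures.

220 km/h

Pressure gradient: |∂P/∂n| = 1400 Pa / 143000 m = 9.79×10⁻³ Pa/m
Geostrophic balance (pressure-gradient force = Coriolis force):
V_g = (1/(fρ)) |∂P/∂n| = 9.79×10⁻³ / (1.32×10⁻⁴ × 1.23) = 60.3 m/s
Converting: 60.3 m/s × 3.6 = 220 km/h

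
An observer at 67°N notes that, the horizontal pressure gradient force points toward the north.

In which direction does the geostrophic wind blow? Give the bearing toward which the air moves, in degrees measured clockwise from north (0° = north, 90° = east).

090°

The pressure-gradient force points toward the north (bearing 000°).
Geostrophic balance: in the Northern Hemisphere the Coriolis force deflects motion to the right, so the geostrophic wind blows 90° to the right of the pressure-gradient force (low pressure on the left).
Rotating 000° by 90° clockwise gives 090° — the wind blows toward the east.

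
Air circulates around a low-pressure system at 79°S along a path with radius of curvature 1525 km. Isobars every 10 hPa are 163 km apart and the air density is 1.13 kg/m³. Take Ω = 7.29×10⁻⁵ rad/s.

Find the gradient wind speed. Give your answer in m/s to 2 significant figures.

33 m/s

Coriolis parameter at 79°S:
f = 2Ω sin φ = 2 × 7.29×10⁻⁵ × sin 79° = 1.43×10⁻⁴ s⁻¹
Pressure gradient: |∂P/∂n| = 1000 Pa / 163000 m = 6.13×10⁻³ Pa/m
Geostrophic speed: V_g = |∂P/∂n|/(fρ) = 6.13×10⁻³/(1.43×10⁻⁴ × 1.13) = 37.9 m/s
Around a low, centrifugal force acts outward with Coriolis, so pressure-gradient force balances both:
(1/ρ)|∂P/∂n| = fV + V²/R  →  V² + fR·V − fR·V_g = 0
With fR = 1.43×10⁻⁴ × 1525×10³ m = 218 m/s:
V = [−fR + √((fR)² + 4 fR V_g)]/2 = [−218 + √(218² + 4×218×37.9)]/2 = 33 m/s
Subgeostrophic (V < V_g = 37.9 m/s), as expected around a low.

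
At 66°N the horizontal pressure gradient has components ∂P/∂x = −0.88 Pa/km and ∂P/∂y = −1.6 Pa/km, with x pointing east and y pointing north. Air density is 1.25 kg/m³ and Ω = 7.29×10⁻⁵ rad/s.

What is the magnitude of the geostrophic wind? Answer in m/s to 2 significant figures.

11 m/s

Coriolis parameter at 66°N:
f = 2Ω sin φ = 2 × 7.29×10⁻⁵ × sin 66° = 1.33×10⁻⁴ s⁻¹
Component geostrophic relations (x east, y north):
u_g = −(1/(fρ)) ∂P/∂y,  v_g = (1/(fρ)) ∂P/∂x
u_g = −(−1.6×10⁻³)/(1.33×10⁻⁴ × 1.25) = 9.61 m/s;  v_g = (−0.88×10⁻³)/(1.33×10⁻⁴ × 1.25) = −5.29 m/s
|V_g| = √(u_g² + v_g²) = 11.0 m/s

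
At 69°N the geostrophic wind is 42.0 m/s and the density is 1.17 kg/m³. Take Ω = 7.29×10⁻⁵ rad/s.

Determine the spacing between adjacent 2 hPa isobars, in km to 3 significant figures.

Coriolis parameter at 69°N:
f = 2Ω sin φ = 2 × 7.29×10⁻⁵ × sin 69° = 1.36×10⁻⁴ s⁻¹
Geostrophic balance rearranged: |∂P/∂n| = f ρ V_g
|∂P/∂n| = 1.36×10⁻⁴ × 1.17 × 42.0 = 6.69×10⁻³ Pa/m
Isobar spacing: Δn = ΔP/|∂P/∂n| = 200 Pa / 6.69×10⁻³ Pa/m = 29901 m ≈ 29.9 km

29.9 km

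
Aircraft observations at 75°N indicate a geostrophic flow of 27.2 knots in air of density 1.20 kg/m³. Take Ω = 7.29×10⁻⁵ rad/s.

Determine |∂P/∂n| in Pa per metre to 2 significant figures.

Coriolis parameter at 75°N:
f = 2Ω sin φ = 2 × 7.29×10⁻⁵ × sin 75° = 1.41×10⁻⁴ s⁻¹
Wind speed in SI: 27.2 knots = 14.0 m/s
Geostrophic balance rearranged: |∂P/∂n| = f ρ V_g
|∂P/∂n| = 1.41×10⁻⁴ × 1.20 × 14.0 = 2.36×10⁻³ Pa/m

2.4×10⁻³ Pa/m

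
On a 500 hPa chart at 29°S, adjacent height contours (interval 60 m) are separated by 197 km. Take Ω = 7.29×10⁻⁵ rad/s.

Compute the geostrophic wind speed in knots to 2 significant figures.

82 knots

Coriolis parameter at 29°S:
f = 2Ω sin φ = 2 × 7.29×10⁻⁵ × sin 29° = 7.07×10⁻⁵ s⁻¹
Height gradient: |∂Z/∂n| = 60 m / 197000 m = 3.05×10⁻⁴
On a pressure surface, geostrophic balance gives V_g = (g/f)|∂Z/∂n|:
V_g = 9.81 × 3.05×10⁻⁴ / 7.07×10⁻⁵ = 42.3 m/s
Converting: 42.3 m/s × 1.944 = 82 knots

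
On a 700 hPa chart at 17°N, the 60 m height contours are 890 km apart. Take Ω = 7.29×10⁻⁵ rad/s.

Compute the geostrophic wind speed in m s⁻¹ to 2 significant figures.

16 m s⁻¹

Coriolis parameter at 17°N:
f = 2Ω sin φ = 2 × 7.29×10⁻⁵ × sin 17° = 4.26×10⁻⁵ s⁻¹
Height gradient: |∂Z/∂n| = 60 m / 890000 m = 6.74×10⁻⁵
On a pressure surface, geostrophic balance gives V_g = (g/f)|∂Z/∂n|:
V_g = 9.81 × 6.74×10⁻⁵ / 4.26×10⁻⁵ = 15.5 m/s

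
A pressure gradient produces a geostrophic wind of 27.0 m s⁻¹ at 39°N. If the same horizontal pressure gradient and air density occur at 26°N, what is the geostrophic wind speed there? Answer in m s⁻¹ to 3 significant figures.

38.8 m s⁻¹

With the same pressure gradient and density, V_g ∝ 1/f ∝ 1/sin φ.
V₂ = V₁ · sin φ₁ / sin φ₂ = 27.0 × sin 39° / sin 26°
V₂ = 27.0 × 0.6293/0.4384 = 38.8 m s⁻¹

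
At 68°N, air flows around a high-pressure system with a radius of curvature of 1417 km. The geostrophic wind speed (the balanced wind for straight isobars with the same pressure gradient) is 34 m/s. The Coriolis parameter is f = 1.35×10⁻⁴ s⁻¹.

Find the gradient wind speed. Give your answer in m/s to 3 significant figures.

44.2 m/s

Around a high, pressure-gradient force acts outward with centrifugal, so Coriolis balances both:
fV = (1/ρ)|∂P/∂n| + V²/R  →  V² − fR·V + fR·V_g = 0
With fR = 1.35×10⁻⁴ × 1417×10³ m = 191 m/s:
V = [fR − √((fR)² − 4 fR V_g)]/2 = [191 − √(191² − 4×191×34)]/2 = 44.2 m/s
Supergeostrophic (V > V_g = 34 m/s), as expected around a high.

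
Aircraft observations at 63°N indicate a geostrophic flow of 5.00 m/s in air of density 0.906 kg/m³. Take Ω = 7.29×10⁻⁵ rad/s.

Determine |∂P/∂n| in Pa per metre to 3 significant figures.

Coriolis parameter at 63°N:
f = 2Ω sin φ = 2 × 7.29×10⁻⁵ × sin 63° = 1.30×10⁻⁴ s⁻¹
Geostrophic balance rearranged: |∂P/∂n| = f ρ V_g
|∂P/∂n| = 1.30×10⁻⁴ × 0.906 × 5.00 = 5.88×10⁻⁴ Pa/m

5.88×10⁻⁴ Pa/m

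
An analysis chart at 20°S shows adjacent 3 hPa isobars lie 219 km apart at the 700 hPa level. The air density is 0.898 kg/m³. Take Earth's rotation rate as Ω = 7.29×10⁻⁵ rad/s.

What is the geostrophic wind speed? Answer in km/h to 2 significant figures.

110 km/h

Coriolis parameter at 20°S:
f = 2Ω sin φ = 2 × 7.29×10⁻⁵ × sin 20° = 4.99×10⁻⁵ s⁻¹
Pressure gradient: |∂P/∂n| = 300 Pa / 219000 m = 1.37×10⁻³ Pa/m
Geostrophic balance (pressure-gradient force = Coriolis force):
V_g = (1/(fρ)) |∂P/∂n| = 1.37×10⁻³ / (4.99×10⁻⁵ × 0.898) = 30.6 m/s
Converting: 30.6 m/s × 3.6 = 110 km/h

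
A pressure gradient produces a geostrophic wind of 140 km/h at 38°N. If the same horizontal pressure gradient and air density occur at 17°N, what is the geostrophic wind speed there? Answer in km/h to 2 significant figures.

With the same pressure gradient and density, V_g ∝ 1/f ∝ 1/sin φ.
V₂ = V₁ · sin φ₁ / sin φ₂ = 140 × sin 38° / sin 17°
V₂ = 140 × 0.6157/0.2924 = 290 km/h

290 km/h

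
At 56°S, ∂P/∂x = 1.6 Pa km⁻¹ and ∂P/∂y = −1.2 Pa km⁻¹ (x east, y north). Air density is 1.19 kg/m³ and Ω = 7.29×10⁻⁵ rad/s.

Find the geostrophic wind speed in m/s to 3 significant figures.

Coriolis parameter at 56°S:
f = 2Ω sin φ = 2 × 7.29×10⁻⁵ × sin 56° = 1.21×10⁻⁴ s⁻¹
In the Southern Hemisphere f is negative: f = −1.21×10⁻⁴ s⁻¹.
Component geostrophic relations (x east, y north):
u_g = −(1/(fρ)) ∂P/∂y,  v_g = (1/(fρ)) ∂P/∂x
u_g = −(−1.2×10⁻³)/(−1.21×10⁻⁴ × 1.19) = −8.34 m/s;  v_g = (1.6×10⁻³)/(−1.21×10⁻⁴ × 1.19) = −11.1 m/s
|V_g| = √(u_g² + v_g²) = 13.9 m/s

13.9 m/s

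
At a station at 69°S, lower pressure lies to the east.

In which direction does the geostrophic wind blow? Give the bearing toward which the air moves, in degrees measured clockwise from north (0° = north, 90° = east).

The pressure-gradient force points toward the east (bearing 090°).
Geostrophic balance: in the Southern Hemisphere the Coriolis force deflects motion to the left, so the geostrophic wind blows 90° to the left of the pressure-gradient force (low pressure on the right).
Rotating 090° by 90° counterclockwise gives 000° — the wind blows toward the north.

000°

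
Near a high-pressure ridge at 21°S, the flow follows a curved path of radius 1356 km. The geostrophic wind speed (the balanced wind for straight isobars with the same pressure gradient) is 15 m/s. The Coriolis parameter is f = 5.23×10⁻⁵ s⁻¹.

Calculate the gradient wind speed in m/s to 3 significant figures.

21.5 m/s

Around a high, pressure-gradient force acts outward with centrifugal, so Coriolis balances both:
fV = (1/ρ)|∂P/∂n| + V²/R  →  V² − fR·V + fR·V_g = 0
With fR = 5.23×10⁻⁵ × 1356×10³ m = 70.9 m/s:
V = [fR − √((fR)² − 4 fR V_g)]/2 = [70.9 − √(70.9² − 4×70.9×15)]/2 = 21.5 m/s
Supergeostrophic (V > V_g = 15 m/s), as expected around a high.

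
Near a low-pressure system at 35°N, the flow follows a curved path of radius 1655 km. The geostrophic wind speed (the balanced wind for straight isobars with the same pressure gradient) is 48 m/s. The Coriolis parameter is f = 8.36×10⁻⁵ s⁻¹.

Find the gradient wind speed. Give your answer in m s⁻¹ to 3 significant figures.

37.7 m s⁻¹

Around a low, centrifugal force acts outward with Coriolis, so pressure-gradient force balances both:
(1/ρ)|∂P/∂n| = fV + V²/R  →  V² + fR·V − fR·V_g = 0
With fR = 8.36×10⁻⁵ × 1655×10³ m = 138 m/s:
V = [−fR + √((fR)² + 4 fR V_g)]/2 = [−138 + √(138² + 4×138×48)]/2 = 37.7 m/s
Subgeostrophic (V < V_g = 48 m/s), as expected around a low.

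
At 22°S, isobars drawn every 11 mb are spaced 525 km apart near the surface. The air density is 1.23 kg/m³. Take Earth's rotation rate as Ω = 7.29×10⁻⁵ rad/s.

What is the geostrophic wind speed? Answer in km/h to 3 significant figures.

112 km/h

Coriolis parameter at 22°S:
f = 2Ω sin φ = 2 × 7.29×10⁻⁵ × sin 22° = 5.46×10⁻⁵ s⁻¹
Pressure gradient: |∂P/∂n| = 1100 Pa / 525000 m = 2.10×10⁻³ Pa/m
Geostrophic balance (pressure-gradient force = Coriolis force):
V_g = (1/(fρ)) |∂P/∂n| = 2.10×10⁻³ / (5.46×10⁻⁵ × 1.23) = 31.2 m/s
Converting: 31.2 m/s × 3.6 = 112 km/h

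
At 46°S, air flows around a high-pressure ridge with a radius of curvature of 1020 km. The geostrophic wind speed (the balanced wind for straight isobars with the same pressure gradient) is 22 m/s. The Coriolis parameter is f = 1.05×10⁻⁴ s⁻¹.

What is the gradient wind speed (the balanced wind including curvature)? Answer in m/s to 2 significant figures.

Around a high, pressure-gradient force acts outward with centrifugal, so Coriolis balances both:
fV = (1/ρ)|∂P/∂n| + V²/R  →  V² − fR·V + fR·V_g = 0
With fR = 1.05×10⁻⁴ × 1020×10³ m = 107 m/s:
V = [fR − √((fR)² − 4 fR V_g)]/2 = [107 − √(107² − 4×107×22)]/2 = 30.9 m/s
Supergeostrophic (V > V_g = 22 m/s), as expected around a high.

31 m/s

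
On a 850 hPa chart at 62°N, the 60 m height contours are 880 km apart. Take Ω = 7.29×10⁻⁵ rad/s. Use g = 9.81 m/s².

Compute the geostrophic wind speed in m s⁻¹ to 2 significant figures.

Coriolis parameter at 62°N:
f = 2Ω sin φ = 2 × 7.29×10⁻⁵ × sin 62° = 1.29×10⁻⁴ s⁻¹
Height gradient: |∂Z/∂n| = 60 m / 880000 m = 6.82×10⁻⁵
On a pressure surface, geostrophic balance gives V_g = (g/f)|∂Z/∂n|:
V_g = 9.81 × 6.82×10⁻⁵ / 1.29×10⁻⁴ = 5.20 m/s

5.2 m s⁻¹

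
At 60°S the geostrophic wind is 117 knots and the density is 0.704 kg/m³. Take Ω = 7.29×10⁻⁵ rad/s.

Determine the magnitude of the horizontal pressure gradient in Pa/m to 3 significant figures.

Coriolis parameter at 60°S:
f = 2Ω sin φ = 2 × 7.29×10⁻⁵ × sin 60° = 1.26×10⁻⁴ s⁻¹
Wind speed in SI: 117 knots = 60.2 m/s
Geostrophic balance rearranged: |∂P/∂n| = f ρ V_g
|∂P/∂n| = 1.26×10⁻⁴ × 0.704 × 60.2 = 5.35×10⁻³ Pa/m

5.35×10⁻³ Pa/m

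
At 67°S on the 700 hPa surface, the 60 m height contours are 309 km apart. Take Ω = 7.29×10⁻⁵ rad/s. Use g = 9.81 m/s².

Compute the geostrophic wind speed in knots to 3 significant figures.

27.6 knots

Coriolis parameter at 67°S:
f = 2Ω sin φ = 2 × 7.29×10⁻⁵ × sin 67° = 1.34×10⁻⁴ s⁻¹
Height gradient: |∂Z/∂n| = 60 m / 309000 m = 1.94×10⁻⁴
On a pressure surface, geostrophic balance gives V_g = (g/f)|∂Z/∂n|:
V_g = 9.81 × 1.94×10⁻⁴ / 1.34×10⁻⁴ = 14.2 m/s
Converting: 14.2 m/s × 1.944 = 27.6 knots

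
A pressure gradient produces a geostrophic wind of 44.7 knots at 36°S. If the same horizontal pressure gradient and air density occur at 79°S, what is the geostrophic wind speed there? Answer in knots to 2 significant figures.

With the same pressure gradient and density, V_g ∝ 1/f ∝ 1/sin φ.
V₂ = V₁ · sin φ₁ / sin φ₂ = 44.7 × sin 36° / sin 79°
V₂ = 44.7 × 0.5878/0.9816 = 27 knots

27 knots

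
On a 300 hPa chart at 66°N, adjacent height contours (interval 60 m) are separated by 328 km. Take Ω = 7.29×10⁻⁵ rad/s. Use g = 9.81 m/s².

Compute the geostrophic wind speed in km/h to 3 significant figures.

Coriolis parameter at 66°N:
f = 2Ω sin φ = 2 × 7.29×10⁻⁵ × sin 66° = 1.33×10⁻⁴ s⁻¹
Height gradient: |∂Z/∂n| = 60 m / 328000 m = 1.83×10⁻⁴
On a pressure surface, geostrophic balance gives V_g = (g/f)|∂Z/∂n|:
V_g = 9.81 × 1.83×10⁻⁴ / 1.33×10⁻⁴ = 13.5 m/s
Converting: 13.5 m/s × 3.6 = 48.5 km/h

48.5 km/h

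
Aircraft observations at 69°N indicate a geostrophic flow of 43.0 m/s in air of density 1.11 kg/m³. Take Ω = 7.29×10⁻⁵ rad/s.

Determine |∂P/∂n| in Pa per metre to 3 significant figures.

6.50×10⁻³ Pa/m

Coriolis parameter at 69°N:
f = 2Ω sin φ = 2 × 7.29×10⁻⁵ × sin 69° = 1.36×10⁻⁴ s⁻¹
Geostrophic balance rearranged: |∂P/∂n| = f ρ V_g
|∂P/∂n| = 1.36×10⁻⁴ × 1.11 × 43.0 = 6.50×10⁻³ Pa/m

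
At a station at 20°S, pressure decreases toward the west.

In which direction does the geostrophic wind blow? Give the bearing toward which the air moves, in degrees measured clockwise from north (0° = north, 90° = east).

The pressure-gradient force points toward the west (bearing 270°).
Geostrophic balance: in the Southern Hemisphere the Coriolis force deflects motion to the left, so the geostrophic wind blows 90° to the left of the pressure-gradient force (low pressure on the right).
Rotating 270° by 90° counterclockwise gives 180° — the wind blows toward the south.

180°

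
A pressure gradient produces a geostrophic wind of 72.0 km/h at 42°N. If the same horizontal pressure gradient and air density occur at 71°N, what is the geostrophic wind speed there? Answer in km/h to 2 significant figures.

With the same pressure gradient and density, V_g ∝ 1/f ∝ 1/sin φ.
V₂ = V₁ · sin φ₁ / sin φ₂ = 72.0 × sin 42° / sin 71°
V₂ = 72.0 × 0.6691/0.9455 = 51 km/h

51 km/h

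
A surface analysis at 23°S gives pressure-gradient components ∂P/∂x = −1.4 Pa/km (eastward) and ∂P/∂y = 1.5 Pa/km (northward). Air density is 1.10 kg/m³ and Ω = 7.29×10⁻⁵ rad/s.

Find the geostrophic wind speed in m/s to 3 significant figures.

Coriolis parameter at 23°S:
f = 2Ω sin φ = 2 × 7.29×10⁻⁵ × sin 23° = 5.70×10⁻⁵ s⁻¹
In the Southern Hemisphere f is negative: f = −5.70×10⁻⁵ s⁻¹.
Component geostrophic relations (x east, y north):
u_g = −(1/(fρ)) ∂P/∂y,  v_g = (1/(fρ)) ∂P/∂x
u_g = −(1.5×10⁻³)/(−5.70×10⁻⁵ × 1.10) = 23.9 m/s;  v_g = (−1.4×10⁻³)/(−5.70×10⁻⁵ × 1.10) = 22.3 m/s
|V_g| = √(u_g² + v_g²) = 32.7 m/s

32.7 m/s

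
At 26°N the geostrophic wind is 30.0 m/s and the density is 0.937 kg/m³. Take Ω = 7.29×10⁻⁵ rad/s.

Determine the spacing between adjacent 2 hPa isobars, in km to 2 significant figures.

110 km

Coriolis parameter at 26°N:
f = 2Ω sin φ = 2 × 7.29×10⁻⁵ × sin 26° = 6.39×10⁻⁵ s⁻¹
Geostrophic balance rearranged: |∂P/∂n| = f ρ V_g
|∂P/∂n| = 6.39×10⁻⁵ × 0.937 × 30.0 = 1.80×10⁻³ Pa/m
Isobar spacing: Δn = ΔP/|∂P/∂n| = 200 Pa / 1.80×10⁻³ Pa/m = 111319 m ≈ 110 km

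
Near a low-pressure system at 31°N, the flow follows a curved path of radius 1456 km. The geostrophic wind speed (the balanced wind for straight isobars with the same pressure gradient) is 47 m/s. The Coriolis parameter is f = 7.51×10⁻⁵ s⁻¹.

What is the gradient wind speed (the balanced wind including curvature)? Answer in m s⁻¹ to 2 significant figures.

35 m s⁻¹

Around a low, centrifugal force acts outward with Coriolis, so pressure-gradient force balances both:
(1/ρ)|∂P/∂n| = fV + V²/R  →  V² + fR·V − fR·V_g = 0
With fR = 7.51×10⁻⁵ × 1456×10³ m = 109 m/s:
V = [−fR + √((fR)² + 4 fR V_g)]/2 = [−109 + √(109² + 4×109×47)]/2 = 35.5 m/s
Subgeostrophic (V < V_g = 47 m/s), as expected around a low.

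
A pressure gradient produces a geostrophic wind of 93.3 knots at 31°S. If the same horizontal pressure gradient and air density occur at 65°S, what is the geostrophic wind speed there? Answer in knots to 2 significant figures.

53 knots

With the same pressure gradient and density, V_g ∝ 1/f ∝ 1/sin φ.
V₂ = V₁ · sin φ₁ / sin φ₂ = 93.3 × sin 31° / sin 65°
V₂ = 93.3 × 0.5150/0.9063 = 53 knots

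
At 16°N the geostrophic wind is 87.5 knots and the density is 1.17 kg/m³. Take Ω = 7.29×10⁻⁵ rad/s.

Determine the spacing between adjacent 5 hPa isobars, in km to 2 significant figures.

Coriolis parameter at 16°N:
f = 2Ω sin φ = 2 × 7.29×10⁻⁵ × sin 16° = 4.02×10⁻⁵ s⁻¹
Wind speed in SI: 87.5 knots = 45.0 m/s
Geostrophic balance rearranged: |∂P/∂n| = f ρ V_g
|∂P/∂n| = 4.02×10⁻⁵ × 1.17 × 45.0 = 2.12×10⁻³ Pa/m
Isobar spacing: Δn = ΔP/|∂P/∂n| = 500 Pa / 2.12×10⁻³ Pa/m = 236234 m ≈ 240 km

240 km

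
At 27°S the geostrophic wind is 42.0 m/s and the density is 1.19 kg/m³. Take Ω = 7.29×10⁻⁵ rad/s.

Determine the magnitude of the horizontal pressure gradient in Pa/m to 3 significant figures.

Coriolis parameter at 27°S:
f = 2Ω sin φ = 2 × 7.29×10⁻⁵ × sin 27° = 6.62×10⁻⁵ s⁻¹
Geostrophic balance rearranged: |∂P/∂n| = f ρ V_g
|∂P/∂n| = 6.62×10⁻⁵ × 1.19 × 42.0 = 3.31×10⁻³ Pa/m

3.31×10⁻³ Pa/m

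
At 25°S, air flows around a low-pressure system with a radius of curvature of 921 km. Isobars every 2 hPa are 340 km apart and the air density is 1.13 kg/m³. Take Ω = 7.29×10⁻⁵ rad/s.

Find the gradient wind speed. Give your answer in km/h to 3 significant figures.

26.9 km/h

Coriolis parameter at 25°S:
f = 2Ω sin φ = 2 × 7.29×10⁻⁵ × sin 25° = 6.16×10⁻⁵ s⁻¹
Pressure gradient: |∂P/∂n| = 200 Pa / 340000 m = 5.88×10⁻⁴ Pa/m
Geostrophic speed: V_g = |∂P/∂n|/(fρ) = 5.88×10⁻⁴/(6.16×10⁻⁵ × 1.13) = 8.45 m/s
Around a low, centrifugal force acts outward with Coriolis, so pressure-gradient force balances both:
(1/ρ)|∂P/∂n| = fV + V²/R  →  V² + fR·V − fR·V_g = 0
With fR = 6.16×10⁻⁵ × 921×10³ m = 56.7 m/s:
V = [−fR + √((fR)² + 4 fR V_g)]/2 = [−56.7 + √(56.7² + 4×56.7×8.45)]/2 = 7.47 m/s
Subgeostrophic (V < V_g = 8.45 m/s), as expected around a low.
Converting: 7.47 m/s × 3.6 = 26.9 km/h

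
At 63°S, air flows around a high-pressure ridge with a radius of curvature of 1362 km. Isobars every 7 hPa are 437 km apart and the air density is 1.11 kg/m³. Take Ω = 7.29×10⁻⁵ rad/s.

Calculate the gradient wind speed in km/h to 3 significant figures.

42.9 km/h

Coriolis parameter at 63°S:
f = 2Ω sin φ = 2 × 7.29×10⁻⁵ × sin 63° = 1.30×10⁻⁴ s⁻¹
Pressure gradient: |∂P/∂n| = 700 Pa / 437000 m = 1.60×10⁻³ Pa/m
Geostrophic speed: V_g = |∂P/∂n|/(fρ) = 1.60×10⁻³/(1.30×10⁻⁴ × 1.11) = 11.1 m/s
Around a high, pressure-gradient force acts outward with centrifugal, so Coriolis balances both:
fV = (1/ρ)|∂P/∂n| + V²/R  →  V² − fR·V + fR·V_g = 0
With fR = 1.30×10⁻⁴ × 1362×10³ m = 177 m/s:
V = [fR − √((fR)² − 4 fR V_g)]/2 = [177 − √(177² − 4×177×11.1)]/2 = 11.9 m/s
Supergeostrophic (V > V_g = 11.1 m/s), as expected around a high.
Converting: 11.9 m/s × 3.6 = 42.9 km/h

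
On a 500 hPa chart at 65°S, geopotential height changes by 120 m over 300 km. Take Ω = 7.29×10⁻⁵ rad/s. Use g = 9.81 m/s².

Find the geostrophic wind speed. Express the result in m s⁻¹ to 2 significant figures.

Coriolis parameter at 65°S:
f = 2Ω sin φ = 2 × 7.29×10⁻⁵ × sin 65° = 1.32×10⁻⁴ s⁻¹
Height gradient: |∂Z/∂n| = 120 m / 300000 m = 4.00×10⁻⁴
On a pressure surface, geostrophic balance gives V_g = (g/f)|∂Z/∂n|:
V_g = 9.81 × 4.00×10⁻⁴ / 1.32×10⁻⁴ = 29.7 m/s

30 m s⁻¹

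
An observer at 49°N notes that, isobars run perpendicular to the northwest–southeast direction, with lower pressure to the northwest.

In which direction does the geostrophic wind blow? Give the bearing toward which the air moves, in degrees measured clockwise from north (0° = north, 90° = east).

The pressure-gradient force points toward the northwest (bearing 315°).
Geostrophic balance: in the Northern Hemisphere the Coriolis force deflects motion to the right, so the geostrophic wind blows 90° to the right of the pressure-gradient force (low pressure on the left).
Rotating 315° by 90° clockwise gives 045° — the wind blows toward the northeast.

045°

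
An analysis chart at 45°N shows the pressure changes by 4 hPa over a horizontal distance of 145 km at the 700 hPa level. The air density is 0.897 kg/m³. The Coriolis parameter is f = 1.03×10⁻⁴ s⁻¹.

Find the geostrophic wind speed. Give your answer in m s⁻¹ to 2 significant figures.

Pressure gradient: |∂P/∂n| = 400 Pa / 145000 m = 2.76×10⁻³ Pa/m
Geostrophic balance (pressure-gradient force = Coriolis force):
V_g = (1/(fρ)) |∂P/∂n| = 2.76×10⁻³ / (1.03×10⁻⁴ × 0.897) = 29.9 m/s

30 m s⁻¹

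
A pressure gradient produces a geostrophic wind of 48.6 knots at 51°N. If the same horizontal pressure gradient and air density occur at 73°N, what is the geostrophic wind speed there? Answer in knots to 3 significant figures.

39.5 knots

With the same pressure gradient and density, V_g ∝ 1/f ∝ 1/sin φ.
V₂ = V₁ · sin φ₁ / sin φ₂ = 48.6 × sin 51° / sin 73°
V₂ = 48.6 × 0.7771/0.9563 = 39.5 knots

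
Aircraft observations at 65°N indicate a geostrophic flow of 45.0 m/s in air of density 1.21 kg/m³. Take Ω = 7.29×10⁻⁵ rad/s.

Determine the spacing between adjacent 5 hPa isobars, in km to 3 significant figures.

69.5 km

Coriolis parameter at 65°N:
f = 2Ω sin φ = 2 × 7.29×10⁻⁵ × sin 65° = 1.32×10⁻⁴ s⁻¹
Geostrophic balance rearranged: |∂P/∂n| = f ρ V_g
|∂P/∂n| = 1.32×10⁻⁴ × 1.21 × 45.0 = 7.20×10⁻³ Pa/m
Isobar spacing: Δn = ΔP/|∂P/∂n| = 500 Pa / 7.20×10⁻³ Pa/m = 69493 m ≈ 69.5 km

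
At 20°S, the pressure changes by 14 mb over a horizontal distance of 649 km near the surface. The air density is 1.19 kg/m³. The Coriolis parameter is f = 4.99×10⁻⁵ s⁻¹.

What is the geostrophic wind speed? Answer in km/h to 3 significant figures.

131 km/h

Pressure gradient: |∂P/∂n| = 1400 Pa / 649000 m = 2.16×10⁻³ Pa/m
Geostrophic balance (pressure-gradient force = Coriolis force):
V_g = (1/(fρ)) |∂P/∂n| = 2.16×10⁻³ / (4.99×10⁻⁵ × 1.19) = 36.3 m/s
Converting: 36.3 m/s × 3.6 = 131 km/h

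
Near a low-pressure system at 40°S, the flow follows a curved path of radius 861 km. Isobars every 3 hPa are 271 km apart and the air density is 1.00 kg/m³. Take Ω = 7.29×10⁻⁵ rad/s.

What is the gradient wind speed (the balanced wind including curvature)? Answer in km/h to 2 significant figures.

Coriolis parameter at 40°S:
f = 2Ω sin φ = 2 × 7.29×10⁻⁵ × sin 40° = 9.37×10⁻⁵ s⁻¹
Pressure gradient: |∂P/∂n| = 300 Pa / 271000 m = 1.11×10⁻³ Pa/m
Geostrophic speed: V_g = |∂P/∂n|/(fρ) = 1.11×10⁻³/(9.37×10⁻⁵ × 1.00) = 11.8 m/s
Around a low, centrifugal force acts outward with Coriolis, so pressure-gradient force balances both:
(1/ρ)|∂P/∂n| = fV + V²/R  →  V² + fR·V − fR·V_g = 0
With fR = 9.37×10⁻⁵ × 861×10³ m = 80.7 m/s:
V = [−fR + √((fR)² + 4 fR V_g)]/2 = [−80.7 + √(80.7² + 4×80.7×11.8)]/2 = 10.5 m/s
Subgeostrophic (V < V_g = 11.8 m/s), as expected around a low.
Converting: 10.5 m/s × 3.6 = 38 km/h

38 km/h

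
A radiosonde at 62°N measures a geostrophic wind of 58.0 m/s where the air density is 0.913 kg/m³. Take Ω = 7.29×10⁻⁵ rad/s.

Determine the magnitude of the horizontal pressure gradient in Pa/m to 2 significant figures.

6.8×10⁻³ Pa/m

Coriolis parameter at 62°N:
f = 2Ω sin φ = 2 × 7.29×10⁻⁵ × sin 62° = 1.29×10⁻⁴ s⁻¹
Geostrophic balance rearranged: |∂P/∂n| = f ρ V_g
|∂P/∂n| = 1.29×10⁻⁴ × 0.913 × 58.0 = 6.82×10⁻³ Pa/m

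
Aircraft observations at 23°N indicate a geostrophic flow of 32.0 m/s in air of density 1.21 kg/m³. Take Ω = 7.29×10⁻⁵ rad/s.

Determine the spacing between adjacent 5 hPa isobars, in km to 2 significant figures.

Coriolis parameter at 23°N:
f = 2Ω sin φ = 2 × 7.29×10⁻⁵ × sin 23° = 5.70×10⁻⁵ s⁻¹
Geostrophic balance rearranged: |∂P/∂n| = f ρ V_g
|∂P/∂n| = 5.70×10⁻⁵ × 1.21 × 32.0 = 2.21×10⁻³ Pa/m
Isobar spacing: Δn = ΔP/|∂P/∂n| = 500 Pa / 2.21×10⁻³ Pa/m = 226673 m ≈ 230 km

230 km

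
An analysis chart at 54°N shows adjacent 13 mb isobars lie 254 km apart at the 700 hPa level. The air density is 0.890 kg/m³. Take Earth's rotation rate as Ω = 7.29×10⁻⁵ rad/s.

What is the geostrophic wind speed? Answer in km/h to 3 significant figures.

176 km/h

Coriolis parameter at 54°N:
f = 2Ω sin φ = 2 × 7.29×10⁻⁵ × sin 54° = 1.18×10⁻⁴ s⁻¹
Pressure gradient: |∂P/∂n| = 1300 Pa / 254000 m = 5.12×10⁻³ Pa/m
Geostrophic balance (pressure-gradient force = Coriolis force):
V_g = (1/(fρ)) |∂P/∂n| = 5.12×10⁻³ / (1.18×10⁻⁴ × 0.890) = 48.8 m/s
Converting: 48.8 m/s × 3.6 = 176 km/h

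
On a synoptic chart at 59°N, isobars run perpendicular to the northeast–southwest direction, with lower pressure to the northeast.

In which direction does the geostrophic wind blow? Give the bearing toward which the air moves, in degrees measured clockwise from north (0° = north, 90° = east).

The pressure-gradient force points toward the northeast (bearing 045°).
Geostrophic balance: in the Northern Hemisphere the Coriolis force deflects motion to the right, so the geostrophic wind blows 90° to the right of the pressure-gradient force (low pressure on the left).
Rotating 045° by 90° clockwise gives 135° — the wind blows toward the southeast.

135°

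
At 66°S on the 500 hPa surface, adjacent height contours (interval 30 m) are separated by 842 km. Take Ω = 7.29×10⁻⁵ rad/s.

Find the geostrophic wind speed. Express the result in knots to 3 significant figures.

Coriolis parameter at 66°S:
f = 2Ω sin φ = 2 × 7.29×10⁻⁵ × sin 66° = 1.33×10⁻⁴ s⁻¹
Height gradient: |∂Z/∂n| = 30 m / 842000 m = 3.56×10⁻⁵
On a pressure surface, geostrophic balance gives V_g = (g/f)|∂Z/∂n|:
V_g = 9.81 × 3.56×10⁻⁵ / 1.33×10⁻⁴ = 2.62 m/s
Converting: 2.62 m/s × 1.944 = 5.10 knots

5.10 knots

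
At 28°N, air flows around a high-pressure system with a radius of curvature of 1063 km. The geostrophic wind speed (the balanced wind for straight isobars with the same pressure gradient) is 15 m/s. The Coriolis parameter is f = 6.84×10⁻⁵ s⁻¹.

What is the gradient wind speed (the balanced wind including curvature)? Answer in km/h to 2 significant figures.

Around a high, pressure-gradient force acts outward with centrifugal, so Coriolis balances both:
fV = (1/ρ)|∂P/∂n| + V²/R  →  V² − fR·V + fR·V_g = 0
With fR = 6.84×10⁻⁵ × 1063×10³ m = 72.7 m/s:
V = [fR − √((fR)² − 4 fR V_g)]/2 = [72.7 − √(72.7² − 4×72.7×15)]/2 = 21.2 m/s
Supergeostrophic (V > V_g = 15 m/s), as expected around a high.
Converting: 21.2 m/s × 3.6 = 76 km/h

76 km/h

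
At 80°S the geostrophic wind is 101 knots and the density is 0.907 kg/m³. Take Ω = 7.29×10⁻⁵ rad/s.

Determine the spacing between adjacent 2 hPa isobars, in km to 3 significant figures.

29.6 km

Coriolis parameter at 80°S:
f = 2Ω sin φ = 2 × 7.29×10⁻⁵ × sin 80° = 1.44×10⁻⁴ s⁻¹
Wind speed in SI: 101 knots = 52.0 m/s
Geostrophic balance rearranged: |∂P/∂n| = f ρ V_g
|∂P/∂n| = 1.44×10⁻⁴ × 0.907 × 52.0 = 6.77×10⁻³ Pa/m
Isobar spacing: Δn = ΔP/|∂P/∂n| = 200 Pa / 6.77×10⁻³ Pa/m = 29557 m ≈ 29.6 km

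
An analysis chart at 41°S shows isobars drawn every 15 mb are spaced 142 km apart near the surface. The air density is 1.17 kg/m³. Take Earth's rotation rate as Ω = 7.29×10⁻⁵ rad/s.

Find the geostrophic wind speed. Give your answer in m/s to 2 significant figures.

94 m/s

Coriolis parameter at 41°S:
f = 2Ω sin φ = 2 × 7.29×10⁻⁵ × sin 41° = 9.57×10⁻⁵ s⁻¹
Pressure gradient: |∂P/∂n| = 1500 Pa / 142000 m = 1.06×10⁻² Pa/m
Geostrophic balance (pressure-gradient force = Coriolis force):
V_g = (1/(fρ)) |∂P/∂n| = 1.06×10⁻² / (9.57×10⁻⁵ × 1.17) = 94.4 m/s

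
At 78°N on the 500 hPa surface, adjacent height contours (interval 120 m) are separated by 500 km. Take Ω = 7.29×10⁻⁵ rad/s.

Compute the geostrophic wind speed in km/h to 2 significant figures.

59 km/h

Coriolis parameter at 78°N:
f = 2Ω sin φ = 2 × 7.29×10⁻⁵ × sin 78° = 1.43×10⁻⁴ s⁻¹
Height gradient: |∂Z/∂n| = 120 m / 500000 m = 2.40×10⁻⁴
On a pressure surface, geostrophic balance gives V_g = (g/f)|∂Z/∂n|:
V_g = 9.81 × 2.40×10⁻⁴ / 1.43×10⁻⁴ = 16.5 m/s
Converting: 16.5 m/s × 3.6 = 59 km/h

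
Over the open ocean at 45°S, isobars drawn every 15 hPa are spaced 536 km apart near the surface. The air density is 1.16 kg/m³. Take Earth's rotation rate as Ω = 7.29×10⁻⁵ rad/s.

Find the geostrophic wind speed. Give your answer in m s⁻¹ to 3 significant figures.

23.4 m s⁻¹

Coriolis parameter at 45°S:
f = 2Ω sin φ = 2 × 7.29×10⁻⁵ × sin 45° = 1.03×10⁻⁴ s⁻¹
Pressure gradient: |∂P/∂n| = 1500 Pa / 536000 m = 2.80×10⁻³ Pa/m
Geostrophic balance (pressure-gradient force = Coriolis force):
V_g = (1/(fρ)) |∂P/∂n| = 2.80×10⁻³ / (1.03×10⁻⁴ × 1.16) = 23.4 m/s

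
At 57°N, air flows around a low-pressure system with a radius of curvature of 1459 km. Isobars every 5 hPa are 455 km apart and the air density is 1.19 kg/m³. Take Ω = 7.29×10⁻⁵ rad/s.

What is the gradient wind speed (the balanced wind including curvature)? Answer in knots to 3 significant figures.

Coriolis parameter at 57°N:
f = 2Ω sin φ = 2 × 7.29×10⁻⁵ × sin 57° = 1.22×10⁻⁴ s⁻¹
Pressure gradient: |∂P/∂n| = 500 Pa / 455000 m = 1.10×10⁻³ Pa/m
Geostrophic speed: V_g = |∂P/∂n|/(fρ) = 1.10×10⁻³/(1.22×10⁻⁴ × 1.19) = 7.55 m/s
Around a low, centrifugal force acts outward with Coriolis, so pressure-gradient force balances both:
(1/ρ)|∂P/∂n| = fV + V²/R  →  V² + fR·V − fR·V_g = 0
With fR = 1.22×10⁻⁴ × 1459×10³ m = 178 m/s:
V = [−fR + √((fR)² + 4 fR V_g)]/2 = [−178 + √(178² + 4×178×7.55)]/2 = 7.26 m/s
Subgeostrophic (V < V_g = 7.55 m/s), as expected around a low.
Converting: 7.26 m/s × 1.944 = 14.1 knots

14.1 knots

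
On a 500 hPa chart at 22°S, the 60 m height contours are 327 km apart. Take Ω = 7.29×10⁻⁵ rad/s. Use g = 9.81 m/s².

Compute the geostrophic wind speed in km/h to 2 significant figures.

Coriolis parameter at 22°S:
f = 2Ω sin φ = 2 × 7.29×10⁻⁵ × sin 22° = 5.46×10⁻⁵ s⁻¹
Height gradient: |∂Z/∂n| = 60 m / 327000 m = 1.83×10⁻⁴
On a pressure surface, geostrophic balance gives V_g = (g/f)|∂Z/∂n|:
V_g = 9.81 × 1.83×10⁻⁴ / 5.46×10⁻⁵ = 33.0 m/s
Converting: 33.0 m/s × 3.6 = 120 km/h

120 km/h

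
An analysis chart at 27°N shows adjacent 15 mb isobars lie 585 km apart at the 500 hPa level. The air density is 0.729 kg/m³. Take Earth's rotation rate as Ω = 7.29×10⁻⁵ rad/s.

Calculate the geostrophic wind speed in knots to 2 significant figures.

100 knots

Coriolis parameter at 27°N:
f = 2Ω sin φ = 2 × 7.29×10⁻⁵ × sin 27° = 6.62×10⁻⁵ s⁻¹
Pressure gradient: |∂P/∂n| = 1500 Pa / 585000 m = 2.56×10⁻³ Pa/m
Geostrophic balance (pressure-gradient force = Coriolis force):
V_g = (1/(fρ)) |∂P/∂n| = 2.56×10⁻³ / (6.62×10⁻⁵ × 0.729) = 53.1 m/s
Converting: 53.1 m/s × 1.944 = 100 knots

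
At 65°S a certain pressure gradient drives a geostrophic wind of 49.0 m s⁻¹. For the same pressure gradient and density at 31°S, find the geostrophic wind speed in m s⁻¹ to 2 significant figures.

With the same pressure gradient and density, V_g ∝ 1/f ∝ 1/sin φ.
V₂ = V₁ · sin φ₁ / sin φ₂ = 49.0 × sin 65° / sin 31°
V₂ = 49.0 × 0.9063/0.5150 = 86 m s⁻¹

86 m s⁻¹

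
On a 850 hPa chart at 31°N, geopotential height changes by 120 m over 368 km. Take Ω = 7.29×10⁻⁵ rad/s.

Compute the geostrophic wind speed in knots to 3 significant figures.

Coriolis parameter at 31°N:
f = 2Ω sin φ = 2 × 7.29×10⁻⁵ × sin 31° = 7.51×10⁻⁵ s⁻¹
Height gradient: |∂Z/∂n| = 120 m / 368000 m = 3.26×10⁻⁴
On a pressure surface, geostrophic balance gives V_g = (g/f)|∂Z/∂n|:
V_g = 9.81 × 3.26×10⁻⁴ / 7.51×10⁻⁵ = 42.6 m/s
Converting: 42.6 m/s × 1.944 = 82.8 knots

82.8 knots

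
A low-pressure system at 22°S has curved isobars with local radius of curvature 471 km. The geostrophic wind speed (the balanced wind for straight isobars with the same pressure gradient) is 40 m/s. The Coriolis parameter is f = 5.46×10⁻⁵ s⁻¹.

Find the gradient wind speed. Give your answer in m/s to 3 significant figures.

21.7 m/s

Around a low, centrifugal force acts outward with Coriolis, so pressure-gradient force balances both:
(1/ρ)|∂P/∂n| = fV + V²/R  →  V² + fR·V − fR·V_g = 0
With fR = 5.46×10⁻⁵ × 471×10³ m = 25.7 m/s:
V = [−fR + √((fR)² + 4 fR V_g)]/2 = [−25.7 + √(25.7² + 4×25.7×40)]/2 = 21.7 m/s
Subgeostrophic (V < V_g = 40 m/s), as expected around a low.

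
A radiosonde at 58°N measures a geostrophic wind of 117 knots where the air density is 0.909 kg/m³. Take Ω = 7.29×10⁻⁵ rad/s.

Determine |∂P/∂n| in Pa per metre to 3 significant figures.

6.76×10⁻³ Pa/m

Coriolis parameter at 58°N:
f = 2Ω sin φ = 2 × 7.29×10⁻⁵ × sin 58° = 1.24×10⁻⁴ s⁻¹
Wind speed in SI: 117 knots = 60.2 m/s
Geostrophic balance rearranged: |∂P/∂n| = f ρ V_g
|∂P/∂n| = 1.24×10⁻⁴ × 0.909 × 60.2 = 6.76×10⁻³ Pa/m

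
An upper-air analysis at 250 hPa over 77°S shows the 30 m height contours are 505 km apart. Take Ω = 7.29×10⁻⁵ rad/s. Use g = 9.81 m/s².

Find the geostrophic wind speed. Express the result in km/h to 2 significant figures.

Coriolis parameter at 77°S:
f = 2Ω sin φ = 2 × 7.29×10⁻⁵ × sin 77° = 1.42×10⁻⁴ s⁻¹
Height gradient: |∂Z/∂n| = 30 m / 505000 m = 5.94×10⁻⁵
On a pressure surface, geostrophic balance gives V_g = (g/f)|∂Z/∂n|:
V_g = 9.81 × 5.94×10⁻⁵ / 1.42×10⁻⁴ = 4.10 m/s
Converting: 4.10 m/s × 3.6 = 15 km/h

15 km/h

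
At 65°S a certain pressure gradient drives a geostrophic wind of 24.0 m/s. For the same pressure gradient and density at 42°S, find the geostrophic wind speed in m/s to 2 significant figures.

33 m/s

With the same pressure gradient and density, V_g ∝ 1/f ∝ 1/sin φ.
V₂ = V₁ · sin φ₁ / sin φ₂ = 24.0 × sin 65° / sin 42°
V₂ = 24.0 × 0.9063/0.6691 = 33 m/s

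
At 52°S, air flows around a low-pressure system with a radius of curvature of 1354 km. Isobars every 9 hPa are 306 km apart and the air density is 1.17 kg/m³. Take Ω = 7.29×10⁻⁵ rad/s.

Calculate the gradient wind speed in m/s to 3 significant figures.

Coriolis parameter at 52°S:
f = 2Ω sin φ = 2 × 7.29×10⁻⁵ × sin 52° = 1.15×10⁻⁴ s⁻¹
Pressure gradient: |∂P/∂n| = 900 Pa / 306000 m = 2.94×10⁻³ Pa/m
Geostrophic speed: V_g = |∂P/∂n|/(fρ) = 2.94×10⁻³/(1.15×10⁻⁴ × 1.17) = 21.9 m/s
Around a low, centrifugal force acts outward with Coriolis, so pressure-gradient force balances both:
(1/ρ)|∂P/∂n| = fV + V²/R  →  V² + fR·V − fR·V_g = 0
With fR = 1.15×10⁻⁴ × 1354×10³ m = 156 m/s:
V = [−fR + √((fR)² + 4 fR V_g)]/2 = [−156 + √(156² + 4×156×21.9)]/2 = 19.4 m/s
Subgeostrophic (V < V_g = 21.9 m/s), as expected around a low.

19.4 m/s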